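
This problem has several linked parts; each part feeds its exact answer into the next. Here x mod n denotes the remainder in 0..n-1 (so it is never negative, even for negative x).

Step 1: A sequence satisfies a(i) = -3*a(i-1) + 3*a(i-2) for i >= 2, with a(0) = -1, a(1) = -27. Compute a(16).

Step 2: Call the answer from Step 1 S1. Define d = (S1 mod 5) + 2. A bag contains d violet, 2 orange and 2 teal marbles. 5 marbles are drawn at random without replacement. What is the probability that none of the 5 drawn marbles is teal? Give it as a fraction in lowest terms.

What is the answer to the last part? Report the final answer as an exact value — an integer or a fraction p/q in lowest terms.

2/9

Step 1: a(2) = -3*(-27) + 3*(-1) = 78; iterating: a(2)=78, a(3)=-315, a(4)=1179, a(5)=-4482, a(6)=16983, a(7)=-64395, a(8)=244134, a(9)=-925587, a(10)=3509163, a(11)=-13304250, a(12)=50440239, a(13)=-191233467, a(14)=725021118, a(15)=-2748763755, a(16)=10421354619; answer 10421354619
Step 2: S1 = 10421354619; d = 6; total draws C(10,5) = 252; favorable C(8,5) = 56; P = 2/9; answer 2/9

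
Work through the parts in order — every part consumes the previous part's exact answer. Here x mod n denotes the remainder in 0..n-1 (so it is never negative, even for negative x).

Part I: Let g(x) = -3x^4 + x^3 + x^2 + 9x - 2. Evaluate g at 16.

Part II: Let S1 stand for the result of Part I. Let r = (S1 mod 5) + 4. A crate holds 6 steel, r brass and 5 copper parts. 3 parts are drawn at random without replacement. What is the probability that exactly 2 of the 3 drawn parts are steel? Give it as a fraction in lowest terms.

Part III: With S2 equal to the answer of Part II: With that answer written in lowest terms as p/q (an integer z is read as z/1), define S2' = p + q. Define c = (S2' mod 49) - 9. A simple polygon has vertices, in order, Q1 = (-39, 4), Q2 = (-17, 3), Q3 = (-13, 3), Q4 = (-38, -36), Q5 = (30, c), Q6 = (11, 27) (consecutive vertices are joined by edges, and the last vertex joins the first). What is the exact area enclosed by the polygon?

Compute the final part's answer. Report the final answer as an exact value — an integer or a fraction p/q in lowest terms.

Part I: -3*(16)^4 + 1*(16)^3 + 1*(16)^2 + 9*(16)^1 - 2 = (-196608) + (4096) + (256) + (144) + (-2) = -192114; answer -192114
Part II: S1 = -192114; r = 5; total draws C(16,3) = 560; favorable C(6,2)*C(10,1) = 150; P = 15/56; answer 15/56
Part III: S2 = 15/56; threaded value p + q = 71; c = 13; cross terms: (-39*3 - -17*4)=-49, (-17*3 - -13*3)=-12, (-13*-36 - -38*3)=582, (-38*13 - 30*-36)=586, (30*27 - 11*13)=667, (11*4 - -39*27)=1097; twice the area = |2871| = 2871; area = 2871/2; answer 2871/2

2871/2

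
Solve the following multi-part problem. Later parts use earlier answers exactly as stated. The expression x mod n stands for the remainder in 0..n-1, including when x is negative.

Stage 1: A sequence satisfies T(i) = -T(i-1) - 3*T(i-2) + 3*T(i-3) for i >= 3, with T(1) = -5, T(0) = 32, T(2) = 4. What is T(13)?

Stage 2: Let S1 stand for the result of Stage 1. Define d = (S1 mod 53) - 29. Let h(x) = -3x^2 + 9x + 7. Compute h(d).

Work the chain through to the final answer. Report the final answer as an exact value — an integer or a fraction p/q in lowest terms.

Stage 1: T(3) = -1*(4) - 3*(-5) + 3*(32) = 107; iterating: T(3)=107, T(4)=-134, T(5)=-175, T(6)=898, T(7)=-775, T(8)=-2444, T(9)=7463, T(10)=-2456, T(11)=-27265, T(12)=57022, T(13)=17405; answer 17405
Stage 2: S1 = 17405; d = -8; -3*(-8)^2 + 9*(-8)^1 + 7 = (-192) + (-72) + (7) = -257; answer -257

-257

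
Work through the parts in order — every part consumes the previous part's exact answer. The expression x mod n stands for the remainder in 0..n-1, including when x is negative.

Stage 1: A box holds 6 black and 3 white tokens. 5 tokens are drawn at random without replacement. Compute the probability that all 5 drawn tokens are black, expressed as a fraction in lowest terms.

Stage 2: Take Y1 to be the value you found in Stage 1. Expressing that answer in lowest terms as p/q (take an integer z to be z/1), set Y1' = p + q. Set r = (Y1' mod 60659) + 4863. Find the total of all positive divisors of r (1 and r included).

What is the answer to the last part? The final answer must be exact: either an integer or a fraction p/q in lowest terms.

Stage 1: total draws C(9,5) = 126; favorable C(6,5) = 6; P = 1/21; answer 1/21
Stage 2: Y1 = 1/21; threaded value p + q = 22; r = 4885; 4885 = 5 * 977; sigma = (1 + 5) * (1 + 977) = 6 * 978 = 5868; answer 5868

5868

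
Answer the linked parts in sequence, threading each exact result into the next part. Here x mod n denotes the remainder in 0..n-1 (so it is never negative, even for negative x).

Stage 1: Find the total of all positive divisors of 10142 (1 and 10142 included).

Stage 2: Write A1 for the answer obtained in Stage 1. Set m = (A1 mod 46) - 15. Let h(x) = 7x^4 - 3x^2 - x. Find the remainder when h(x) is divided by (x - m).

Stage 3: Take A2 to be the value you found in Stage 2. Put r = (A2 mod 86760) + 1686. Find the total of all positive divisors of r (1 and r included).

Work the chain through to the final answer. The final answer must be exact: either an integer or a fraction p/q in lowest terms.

18600

Stage 1: 10142 = 2 * 11 * 461; sigma = (1 + 2) * (1 + 11) * (1 + 461) = 3 * 12 * 462 = 16632; answer 16632
Stage 2: A1 = 16632; m = 11; remainder = value at the root: 7*(11)^4 - 3*(11)^2 - 1*(11)^1 = (102487) + (-363) + (-11) = 102113; answer 102113
Stage 3: A2 = 102113; r = 17039; 17039 = 11 * 1549; sigma = (1 + 11) * (1 + 1549) = 12 * 1550 = 18600; answer 18600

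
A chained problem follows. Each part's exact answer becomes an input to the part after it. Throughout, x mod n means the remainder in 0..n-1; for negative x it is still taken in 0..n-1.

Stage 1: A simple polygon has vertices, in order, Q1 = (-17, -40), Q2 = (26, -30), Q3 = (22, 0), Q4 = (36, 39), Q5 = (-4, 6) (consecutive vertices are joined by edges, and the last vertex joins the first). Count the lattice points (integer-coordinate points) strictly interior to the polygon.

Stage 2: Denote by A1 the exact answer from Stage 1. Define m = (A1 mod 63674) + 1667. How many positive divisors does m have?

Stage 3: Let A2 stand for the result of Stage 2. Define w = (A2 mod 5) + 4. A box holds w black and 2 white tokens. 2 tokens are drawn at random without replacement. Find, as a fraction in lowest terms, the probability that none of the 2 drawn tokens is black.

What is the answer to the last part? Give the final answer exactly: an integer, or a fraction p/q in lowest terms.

Stage 1: cross terms: (-17*-30 - 26*-40)=1550, (26*0 - 22*-30)=660, (22*39 - 36*0)=858, (36*6 - -4*39)=372, (-4*-40 - -17*6)=262; twice the area = |3702| = 3702; area = 1851; boundary points = 1 + 2 + 1 + 1 + 1 = 6; strictly interior points = area - boundary/2 + 1 = 1849; answer 1849
Stage 2: A1 = 1849; m = 3516; 3516 = 2^2 * 3 * 293; number of divisors = (2+1) * (1+1) * (1+1) = 12; answer 12
Stage 3: A2 = 12; w = 6; total draws C(8,2) = 28; favorable C(2,2) = 1; P = 1/28; answer 1/28

1/28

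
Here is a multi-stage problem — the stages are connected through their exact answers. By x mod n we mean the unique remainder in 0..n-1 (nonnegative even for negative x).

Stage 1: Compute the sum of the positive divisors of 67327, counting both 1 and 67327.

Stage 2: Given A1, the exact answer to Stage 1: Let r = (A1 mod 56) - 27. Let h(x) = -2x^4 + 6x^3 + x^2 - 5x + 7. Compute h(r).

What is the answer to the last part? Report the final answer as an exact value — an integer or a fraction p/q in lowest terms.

-1180109

Stage 1: 67327 = 13 * 5179; sigma = (1 + 13) * (1 + 5179) = 14 * 5180 = 72520; answer 72520
Stage 2: A1 = 72520; r = -27; -2*(-27)^4 + 6*(-27)^3 + 1*(-27)^2 - 5*(-27)^1 + 7 = (-1062882) + (-118098) + (729) + (135) + (7) = -1180109; answer -1180109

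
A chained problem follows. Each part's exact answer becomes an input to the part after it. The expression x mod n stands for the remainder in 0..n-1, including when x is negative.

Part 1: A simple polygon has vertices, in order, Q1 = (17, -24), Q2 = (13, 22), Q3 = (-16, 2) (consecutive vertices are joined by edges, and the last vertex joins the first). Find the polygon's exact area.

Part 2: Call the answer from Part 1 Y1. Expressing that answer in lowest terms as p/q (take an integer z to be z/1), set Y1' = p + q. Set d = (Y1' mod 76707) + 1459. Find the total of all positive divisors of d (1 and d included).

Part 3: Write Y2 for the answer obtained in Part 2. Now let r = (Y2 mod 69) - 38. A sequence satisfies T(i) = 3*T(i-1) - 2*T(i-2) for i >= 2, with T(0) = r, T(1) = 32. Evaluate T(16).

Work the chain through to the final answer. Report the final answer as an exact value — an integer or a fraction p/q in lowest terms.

Part 1: cross terms: (17*22 - 13*-24)=686, (13*2 - -16*22)=378, (-16*-24 - 17*2)=350; twice the area = |1414| = 1414; area = 707; answer 707
Part 2: Y1 = 707; threaded value p + q = 708; d = 2167; 2167 = 11 * 197; sigma = (1 + 11) * (1 + 197) = 12 * 198 = 2376; answer 2376
Part 3: Y2 = 2376; r = -8; T(2) = 3*(32) - 2*(-8) = 112; iterating: T(2)=112, T(3)=272, T(4)=592, T(5)=1232, T(6)=2512, T(7)=5072, T(8)=10192, T(9)=20432, T(10)=40912, T(11)=81872, T(12)=163792, T(13)=327632, T(14)=655312, T(15)=1310672, T(16)=2621392; answer 2621392

2621392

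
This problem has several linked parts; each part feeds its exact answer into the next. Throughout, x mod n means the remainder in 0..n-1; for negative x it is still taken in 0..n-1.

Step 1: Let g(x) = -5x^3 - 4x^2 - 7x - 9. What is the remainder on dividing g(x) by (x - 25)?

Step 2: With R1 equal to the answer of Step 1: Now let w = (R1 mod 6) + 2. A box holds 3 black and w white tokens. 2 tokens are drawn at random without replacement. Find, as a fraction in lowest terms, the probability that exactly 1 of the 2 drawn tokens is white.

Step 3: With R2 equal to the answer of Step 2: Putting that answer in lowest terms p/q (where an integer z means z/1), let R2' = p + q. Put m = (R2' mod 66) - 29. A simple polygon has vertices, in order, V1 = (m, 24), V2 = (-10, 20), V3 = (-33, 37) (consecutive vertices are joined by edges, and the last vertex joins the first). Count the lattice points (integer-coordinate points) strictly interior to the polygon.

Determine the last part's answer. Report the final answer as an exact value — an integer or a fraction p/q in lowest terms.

65

Step 1: remainder = value at the root: -5*(25)^3 - 4*(25)^2 - 7*(25)^1 - 9 = (-78125) + (-2500) + (-175) + (-9) = -80809; answer -80809
Step 2: R1 = -80809; w = 7; total draws C(10,2) = 45; favorable C(7,1)*C(3,1) = 21; P = 7/15; answer 7/15
Step 3: R2 = 7/15; threaded value p + q = 22; m = -7; cross terms: (-7*20 - -10*24)=100, (-10*37 - -33*20)=290, (-33*24 - -7*37)=-533; twice the area = |-143| = 143; area = 143/2; boundary points = 1 + 1 + 13 = 15; strictly interior points = area - boundary/2 + 1 = 65; answer 65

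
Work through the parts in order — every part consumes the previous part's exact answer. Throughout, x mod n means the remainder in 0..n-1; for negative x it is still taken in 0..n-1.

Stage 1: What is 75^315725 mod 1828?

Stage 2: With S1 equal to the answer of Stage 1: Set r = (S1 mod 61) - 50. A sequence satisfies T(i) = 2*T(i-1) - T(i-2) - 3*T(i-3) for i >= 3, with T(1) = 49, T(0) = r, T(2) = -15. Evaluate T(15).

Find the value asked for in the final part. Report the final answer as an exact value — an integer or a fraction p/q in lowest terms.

Stage 1: squarings mod 1828: 75^1=75, 75^2=141, 75^4=1601, 75^8=345, 75^16=205, 75^32=1809, 75^64=361, 75^128=533, 75^256=749, 75^512=1633, 75^1024=1465, 75^2048=153, 75^4096=1473, 75^8192=1721, 75^16384=481, 75^32768=1033, 75^65536=1365, 75^131072=493, 75^262144=1753; 75^315725 = 75^1 * 75^4 * 75^8 * 75^64 * 75^256 * 75^4096 * 75^16384 * 75^32768 * 75^262144 = 1687 (mod 1828); answer 1687
Stage 2: S1 = 1687; r = -10; T(3) = 2*(-15) - 1*(49) - 3*(-10) = -49; iterating: T(3)=-49, T(4)=-230, T(5)=-366, T(6)=-355, T(7)=346, T(8)=2145, T(9)=5009, T(10)=6835, T(11)=2226, T(12)=-17410, T(13)=-57551, T(14)=-104370, T(15)=-98959; answer -98959

-98959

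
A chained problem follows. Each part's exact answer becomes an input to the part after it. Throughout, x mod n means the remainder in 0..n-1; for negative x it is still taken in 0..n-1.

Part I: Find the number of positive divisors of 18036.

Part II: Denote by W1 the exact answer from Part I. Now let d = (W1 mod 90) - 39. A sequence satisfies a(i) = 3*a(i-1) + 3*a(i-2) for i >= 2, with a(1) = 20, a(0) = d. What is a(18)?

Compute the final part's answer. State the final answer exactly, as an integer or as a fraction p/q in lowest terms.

Part I: 18036 = 2^2 * 3^3 * 167; number of divisors = (2+1) * (3+1) * (1+1) = 24; answer 24
Part II: W1 = 24; d = -15; a(2) = 3*(20) + 3*(-15) = 15; iterating: a(2)=15, a(3)=105, a(4)=360, a(5)=1395, a(6)=5265, a(7)=19980, a(8)=75735, a(9)=287145, a(10)=1088640, a(11)=4127355, a(12)=15647985, a(13)=59326020, a(14)=224922015, a(15)=852744105, a(16)=3232998360, a(17)=12257227395, a(18)=46470677265; answer 46470677265

46470677265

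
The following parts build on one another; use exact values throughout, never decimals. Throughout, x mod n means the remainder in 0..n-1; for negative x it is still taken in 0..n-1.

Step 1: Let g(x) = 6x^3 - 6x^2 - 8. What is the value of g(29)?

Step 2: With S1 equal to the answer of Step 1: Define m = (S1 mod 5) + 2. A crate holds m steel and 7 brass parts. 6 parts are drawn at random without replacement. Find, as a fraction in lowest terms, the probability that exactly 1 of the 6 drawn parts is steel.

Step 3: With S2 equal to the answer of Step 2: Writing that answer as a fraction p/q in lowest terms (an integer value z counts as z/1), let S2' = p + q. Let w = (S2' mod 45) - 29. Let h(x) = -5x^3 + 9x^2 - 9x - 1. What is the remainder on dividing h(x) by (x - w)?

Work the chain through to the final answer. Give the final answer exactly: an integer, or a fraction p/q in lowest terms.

94197

Step 1: 6*(29)^3 - 6*(29)^2 - 8 = (146334) + (-5046) + (-8) = 141280; answer 141280
Step 2: S1 = 141280; m = 2; total draws C(9,6) = 84; favorable C(2,1)*C(7,5) = 42; P = 1/2; answer 1/2
Step 3: S2 = 1/2; threaded value p + q = 3; w = -26; remainder = value at the root: -5*(-26)^3 + 9*(-26)^2 - 9*(-26)^1 - 1 = (87880) + (6084) + (234) + (-1) = 94197; answer 94197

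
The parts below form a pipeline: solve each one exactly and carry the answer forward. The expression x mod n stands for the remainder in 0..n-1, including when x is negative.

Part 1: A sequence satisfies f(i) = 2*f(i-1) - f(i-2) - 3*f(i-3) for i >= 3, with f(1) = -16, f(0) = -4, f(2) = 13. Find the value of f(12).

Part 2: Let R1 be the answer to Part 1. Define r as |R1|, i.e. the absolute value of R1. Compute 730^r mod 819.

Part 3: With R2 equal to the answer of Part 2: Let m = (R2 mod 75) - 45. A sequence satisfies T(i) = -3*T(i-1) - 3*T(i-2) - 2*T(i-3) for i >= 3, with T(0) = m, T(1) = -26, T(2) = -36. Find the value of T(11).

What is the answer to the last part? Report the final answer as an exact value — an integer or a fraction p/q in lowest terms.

60156

Part 1: f(3) = 2*(13) - 1*(-16) - 3*(-4) = 54; iterating: f(3)=54, f(4)=143, f(5)=193, f(6)=81, f(7)=-460, f(8)=-1580, f(9)=-2943, f(10)=-2926, f(11)=1831, f(12)=15417; answer 15417
Part 2: R1 = 15417; r = 15417; squarings mod 819: 730^1=730, 730^2=550, 730^4=289, 730^8=802, 730^16=289, 730^32=802, 730^64=289, 730^128=802, 730^256=289, 730^512=802, 730^1024=289, 730^2048=802, 730^4096=289, 730^8192=802; 730^15417 = 730^1 * 730^8 * 730^16 * 730^32 * 730^1024 * 730^2048 * 730^4096 * 730^8192 = 694 (mod 819); answer 694
Part 3: R2 = 694; m = -26; T(3) = -3*(-36) - 3*(-26) - 2*(-26) = 238; iterating: T(3)=238, T(4)=-554, T(5)=1020, T(6)=-1874, T(7)=3670, T(8)=-7428, T(9)=15022, T(10)=-30122, T(11)=60156; answer 60156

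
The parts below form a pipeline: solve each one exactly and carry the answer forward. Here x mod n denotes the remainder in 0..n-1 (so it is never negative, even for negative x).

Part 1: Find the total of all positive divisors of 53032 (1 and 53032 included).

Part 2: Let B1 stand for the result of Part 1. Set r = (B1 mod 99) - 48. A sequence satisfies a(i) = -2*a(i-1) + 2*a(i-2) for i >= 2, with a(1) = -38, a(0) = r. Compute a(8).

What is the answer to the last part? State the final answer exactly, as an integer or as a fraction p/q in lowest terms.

8464

Part 1: 53032 = 2^3 * 7 * 947; sigma = (1 + 2 + 4 + 8) * (1 + 7) * (1 + 947) = 15 * 8 * 948 = 113760; answer 113760
Part 2: B1 = 113760; r = -39; a(2) = -2*(-38) + 2*(-39) = -2; iterating: a(2)=-2, a(3)=-72, a(4)=140, a(5)=-424, a(6)=1128, a(7)=-3104, a(8)=8464; answer 8464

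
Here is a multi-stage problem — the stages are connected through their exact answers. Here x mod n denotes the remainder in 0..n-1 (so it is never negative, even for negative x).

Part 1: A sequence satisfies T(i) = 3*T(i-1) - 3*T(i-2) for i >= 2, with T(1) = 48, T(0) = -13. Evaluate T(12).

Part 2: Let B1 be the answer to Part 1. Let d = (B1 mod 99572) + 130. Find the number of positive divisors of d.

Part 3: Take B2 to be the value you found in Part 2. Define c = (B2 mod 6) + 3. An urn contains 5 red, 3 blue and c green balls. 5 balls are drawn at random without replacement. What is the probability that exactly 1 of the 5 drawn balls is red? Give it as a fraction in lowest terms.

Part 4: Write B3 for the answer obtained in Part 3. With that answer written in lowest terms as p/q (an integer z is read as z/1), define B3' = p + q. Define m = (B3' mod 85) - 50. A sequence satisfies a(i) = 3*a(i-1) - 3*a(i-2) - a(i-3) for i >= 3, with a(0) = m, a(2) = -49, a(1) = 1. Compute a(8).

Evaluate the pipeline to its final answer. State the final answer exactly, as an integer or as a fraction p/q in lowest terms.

Part 1: T(2) = 3*(48) - 3*(-13) = 183; iterating: T(2)=183, T(3)=405, T(4)=666, T(5)=783, T(6)=351, T(7)=-1296, T(8)=-4941, T(9)=-10935, T(10)=-17982, T(11)=-21141, T(12)=-9477; answer -9477
Part 2: B1 = -9477; d = 90225; 90225 = 3^2 * 5^2 * 401; number of divisors = (2+1) * (2+1) * (1+1) = 18; answer 18
Part 3: B2 = 18; c = 3; total draws C(11,5) = 462; favorable C(5,1)*C(6,4) = 75; P = 25/154; answer 25/154
Part 4: B3 = 25/154; threaded value p + q = 179; m = -41; a(3) = 3*(-49) - 3*(1) - 1*(-41) = -109; iterating: a(3)=-109, a(4)=-181, a(5)=-167, a(6)=151, a(7)=1135, a(8)=3119; answer 3119

3119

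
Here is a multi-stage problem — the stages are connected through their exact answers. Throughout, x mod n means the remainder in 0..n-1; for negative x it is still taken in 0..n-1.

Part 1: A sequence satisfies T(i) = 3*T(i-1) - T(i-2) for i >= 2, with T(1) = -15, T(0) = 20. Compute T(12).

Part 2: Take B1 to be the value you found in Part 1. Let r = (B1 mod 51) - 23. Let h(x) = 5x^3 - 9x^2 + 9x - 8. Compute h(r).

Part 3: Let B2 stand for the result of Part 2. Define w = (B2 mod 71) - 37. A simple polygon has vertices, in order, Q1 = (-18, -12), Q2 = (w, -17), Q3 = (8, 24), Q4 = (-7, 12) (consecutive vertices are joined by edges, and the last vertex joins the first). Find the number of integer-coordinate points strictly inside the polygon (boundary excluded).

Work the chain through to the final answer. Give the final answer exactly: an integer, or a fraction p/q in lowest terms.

895

Part 1: T(2) = 3*(-15) - 1*(20) = -65; iterating: T(2)=-65, T(3)=-180, T(4)=-475, T(5)=-1245, T(6)=-3260, T(7)=-8535, T(8)=-22345, T(9)=-58500, T(10)=-153155, T(11)=-400965, T(12)=-1049740; answer -1049740
Part 2: B1 = -1049740; r = 21; 5*(21)^3 - 9*(21)^2 + 9*(21)^1 - 8 = (46305) + (-3969) + (189) + (-8) = 42517; answer 42517
Part 3: B2 = 42517; w = 22; cross terms: (-18*-17 - 22*-12)=570, (22*24 - 8*-17)=664, (8*12 - -7*24)=264, (-7*-12 - -18*12)=300; twice the area = |1798| = 1798; area = 899; boundary points = 5 + 1 + 3 + 1 = 10; strictly interior points = area - boundary/2 + 1 = 895; answer 895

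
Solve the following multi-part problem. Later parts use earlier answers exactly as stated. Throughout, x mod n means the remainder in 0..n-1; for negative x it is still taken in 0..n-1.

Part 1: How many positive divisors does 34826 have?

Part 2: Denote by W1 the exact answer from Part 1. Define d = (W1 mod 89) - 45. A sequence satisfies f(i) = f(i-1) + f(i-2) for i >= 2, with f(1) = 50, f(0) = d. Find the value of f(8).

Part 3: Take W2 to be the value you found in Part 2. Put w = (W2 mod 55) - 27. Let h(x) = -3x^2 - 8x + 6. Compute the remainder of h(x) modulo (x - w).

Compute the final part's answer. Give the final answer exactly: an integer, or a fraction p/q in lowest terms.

-122

Part 1: 34826 = 2 * 11 * 1583; number of divisors = (1+1) * (1+1) * (1+1) = 8; answer 8
Part 2: W1 = 8; d = -37; f(2) = 1*(50) + 1*(-37) = 13; iterating: f(2)=13, f(3)=63, f(4)=76, f(5)=139, f(6)=215, f(7)=354, f(8)=569; answer 569
Part 3: W2 = 569; w = -8; remainder = value at the root: -3*(-8)^2 - 8*(-8)^1 + 6 = (-192) + (64) + (6) = -122; answer -122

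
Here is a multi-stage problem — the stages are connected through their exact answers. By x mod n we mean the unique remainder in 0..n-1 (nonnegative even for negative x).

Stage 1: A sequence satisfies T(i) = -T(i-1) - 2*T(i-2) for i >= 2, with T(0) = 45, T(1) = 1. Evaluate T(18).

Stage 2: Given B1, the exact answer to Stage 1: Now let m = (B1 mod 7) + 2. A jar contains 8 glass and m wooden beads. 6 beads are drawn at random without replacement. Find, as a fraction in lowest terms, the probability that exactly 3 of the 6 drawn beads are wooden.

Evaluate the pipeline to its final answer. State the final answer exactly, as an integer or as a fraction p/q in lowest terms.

160/429

Stage 1: T(2) = -1*(1) - 2*(45) = -91; iterating: T(2)=-91, T(3)=89, T(4)=93, T(5)=-271, T(6)=85, T(7)=457, T(8)=-627, T(9)=-287, T(10)=1541, T(11)=-967, T(12)=-2115, T(13)=4049, T(14)=181, T(15)=-8279, T(16)=7917, T(17)=8641, T(18)=-24475; answer -24475
Stage 2: B1 = -24475; m = 6; total draws C(14,6) = 3003; favorable C(6,3)*C(8,3) = 1120; P = 160/429; answer 160/429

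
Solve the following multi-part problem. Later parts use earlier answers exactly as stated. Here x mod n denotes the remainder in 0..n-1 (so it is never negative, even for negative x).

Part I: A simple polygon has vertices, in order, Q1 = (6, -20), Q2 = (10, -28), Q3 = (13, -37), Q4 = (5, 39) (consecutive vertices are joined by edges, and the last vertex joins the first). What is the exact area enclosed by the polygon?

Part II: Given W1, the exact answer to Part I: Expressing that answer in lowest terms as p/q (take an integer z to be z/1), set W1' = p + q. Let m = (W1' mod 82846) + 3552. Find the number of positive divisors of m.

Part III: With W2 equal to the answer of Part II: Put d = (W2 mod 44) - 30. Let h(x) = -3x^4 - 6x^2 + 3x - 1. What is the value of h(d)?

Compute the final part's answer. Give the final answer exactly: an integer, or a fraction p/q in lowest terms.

Part I: cross terms: (6*-28 - 10*-20)=32, (10*-37 - 13*-28)=-6, (13*39 - 5*-37)=692, (5*-20 - 6*39)=-334; twice the area = |384| = 384; area = 192; answer 192
Part II: W1 = 192; threaded value p + q = 193; m = 3745; 3745 = 5 * 7 * 107; number of divisors = (1+1) * (1+1) * (1+1) = 8; answer 8
Part III: W2 = 8; d = -22; -3*(-22)^4 - 6*(-22)^2 + 3*(-22)^1 - 1 = (-702768) + (-2904) + (-66) + (-1) = -705739; answer -705739

-705739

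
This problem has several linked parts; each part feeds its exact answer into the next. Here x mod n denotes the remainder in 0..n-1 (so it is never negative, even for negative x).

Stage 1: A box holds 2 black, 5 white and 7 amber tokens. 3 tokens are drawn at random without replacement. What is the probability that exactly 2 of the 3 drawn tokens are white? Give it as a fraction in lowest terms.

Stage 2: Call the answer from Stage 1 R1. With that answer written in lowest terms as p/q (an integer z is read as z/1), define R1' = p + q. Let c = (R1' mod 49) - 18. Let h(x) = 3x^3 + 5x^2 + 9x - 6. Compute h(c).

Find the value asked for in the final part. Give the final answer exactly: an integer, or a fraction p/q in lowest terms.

Stage 1: total draws C(14,3) = 364; favorable C(5,2)*C(9,1) = 90; P = 45/182; answer 45/182
Stage 2: R1 = 45/182; threaded value p + q = 227; c = 13; 3*(13)^3 + 5*(13)^2 + 9*(13)^1 - 6 = (6591) + (845) + (117) + (-6) = 7547; answer 7547

7547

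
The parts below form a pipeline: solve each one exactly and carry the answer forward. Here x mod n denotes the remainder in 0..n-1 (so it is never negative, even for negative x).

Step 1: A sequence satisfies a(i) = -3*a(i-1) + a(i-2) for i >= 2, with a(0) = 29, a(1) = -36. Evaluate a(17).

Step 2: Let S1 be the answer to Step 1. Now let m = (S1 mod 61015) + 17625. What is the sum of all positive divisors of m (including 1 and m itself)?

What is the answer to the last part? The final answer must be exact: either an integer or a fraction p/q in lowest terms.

Step 1: a(2) = -3*(-36) + 1*(29) = 137; iterating: a(2)=137, a(3)=-447, a(4)=1478, a(5)=-4881, a(6)=16121, a(7)=-53244, a(8)=175853, a(9)=-580803, a(10)=1918262, a(11)=-6335589, a(12)=20925029, a(13)=-69110676, a(14)=228257057, a(15)=-753881847, a(16)=2489902598, a(17)=-8223589641; answer -8223589641
Step 2: S1 = -8223589641; m = 29684; 29684 = 2^2 * 41 * 181; sigma = (1 + 2 + 4) * (1 + 41) * (1 + 181) = 7 * 42 * 182 = 53508; answer 53508

53508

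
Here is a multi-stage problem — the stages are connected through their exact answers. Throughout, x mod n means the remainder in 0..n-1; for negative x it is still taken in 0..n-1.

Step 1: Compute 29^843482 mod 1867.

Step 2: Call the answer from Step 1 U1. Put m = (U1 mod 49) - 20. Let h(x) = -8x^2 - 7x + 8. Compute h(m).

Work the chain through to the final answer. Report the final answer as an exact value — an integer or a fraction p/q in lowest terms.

-6013

Step 1: squarings mod 1867: 29^1=29, 29^2=841, 29^4=1555, 29^8=260, 29^16=388, 29^32=1184, 29^64=1606, 29^128=909, 29^256=1067, 29^512=1486, 29^1024=1402, 29^2048=1520, 29^4096=921, 29^8192=623, 29^16384=1660, 29^32768=1775, 29^65536=996, 29^131072=639, 29^262144=1315, 29^524288=383; 29^843482 = 29^2 * 29^8 * 29^16 * 29^64 * 29^128 * 29^512 * 29^1024 * 29^2048 * 29^4096 * 29^16384 * 29^32768 * 29^262144 * 29^524288 = 1027 (mod 1867); answer 1027
Step 2: U1 = 1027; m = 27; -8*(27)^2 - 7*(27)^1 + 8 = (-5832) + (-189) + (8) = -6013; answer -6013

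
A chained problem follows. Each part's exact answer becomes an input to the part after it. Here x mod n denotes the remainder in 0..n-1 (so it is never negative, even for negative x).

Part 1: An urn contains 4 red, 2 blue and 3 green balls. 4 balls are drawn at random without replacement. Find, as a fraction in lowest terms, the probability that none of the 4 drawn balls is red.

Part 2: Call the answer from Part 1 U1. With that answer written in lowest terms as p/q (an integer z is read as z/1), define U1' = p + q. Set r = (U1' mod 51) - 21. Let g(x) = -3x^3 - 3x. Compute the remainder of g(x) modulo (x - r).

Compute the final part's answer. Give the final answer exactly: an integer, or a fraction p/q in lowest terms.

Part 1: total draws C(9,4) = 126; favorable C(5,4) = 5; P = 5/126; answer 5/126
Part 2: U1 = 5/126; threaded value p + q = 131; r = 8; remainder = value at the root: -3*(8)^3 - 3*(8)^1 = (-1536) + (-24) = -1560; answer -1560

-1560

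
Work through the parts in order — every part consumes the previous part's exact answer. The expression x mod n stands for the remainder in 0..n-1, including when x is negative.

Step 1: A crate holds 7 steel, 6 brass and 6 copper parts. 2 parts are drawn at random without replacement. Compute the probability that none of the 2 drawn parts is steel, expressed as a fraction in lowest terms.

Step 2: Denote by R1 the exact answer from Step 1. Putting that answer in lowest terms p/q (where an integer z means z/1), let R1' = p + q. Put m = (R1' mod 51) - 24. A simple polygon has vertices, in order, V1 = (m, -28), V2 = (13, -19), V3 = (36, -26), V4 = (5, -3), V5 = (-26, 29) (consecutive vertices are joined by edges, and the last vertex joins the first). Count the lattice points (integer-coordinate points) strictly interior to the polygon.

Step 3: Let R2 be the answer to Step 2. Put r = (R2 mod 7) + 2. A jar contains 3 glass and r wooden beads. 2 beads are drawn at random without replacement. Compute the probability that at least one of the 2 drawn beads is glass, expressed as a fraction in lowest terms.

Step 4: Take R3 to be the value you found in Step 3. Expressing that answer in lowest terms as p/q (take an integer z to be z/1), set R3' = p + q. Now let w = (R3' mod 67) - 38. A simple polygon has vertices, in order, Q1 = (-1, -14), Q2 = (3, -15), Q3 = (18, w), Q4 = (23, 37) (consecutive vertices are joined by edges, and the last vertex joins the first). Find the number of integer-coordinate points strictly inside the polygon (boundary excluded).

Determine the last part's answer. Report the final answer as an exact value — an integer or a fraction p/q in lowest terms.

495

Step 1: total draws C(19,2) = 171; favorable C(12,2) = 66; P = 22/57; answer 22/57
Step 2: R1 = 22/57; threaded value p + q = 79; m = 4; cross terms: (4*-19 - 13*-28)=288, (13*-26 - 36*-19)=346, (36*-3 - 5*-26)=22, (5*29 - -26*-3)=67, (-26*-28 - 4*29)=612; twice the area = |1335| = 1335; area = 1335/2; boundary points = 9 + 1 + 1 + 1 + 3 = 15; strictly interior points = area - boundary/2 + 1 = 661; answer 661
Step 3: R2 = 661; r = 5; total draws C(8,2) = 28; complement C(5,2) = 10; favorable 28 - 10 = 18; P = 9/14; answer 9/14
Step 4: R3 = 9/14; threaded value p + q = 23; w = -15; cross terms: (-1*-15 - 3*-14)=57, (3*-15 - 18*-15)=225, (18*37 - 23*-15)=1011, (23*-14 - -1*37)=-285; twice the area = |1008| = 1008; area = 504; boundary points = 1 + 15 + 1 + 3 = 20; strictly interior points = area - boundary/2 + 1 = 495; answer 495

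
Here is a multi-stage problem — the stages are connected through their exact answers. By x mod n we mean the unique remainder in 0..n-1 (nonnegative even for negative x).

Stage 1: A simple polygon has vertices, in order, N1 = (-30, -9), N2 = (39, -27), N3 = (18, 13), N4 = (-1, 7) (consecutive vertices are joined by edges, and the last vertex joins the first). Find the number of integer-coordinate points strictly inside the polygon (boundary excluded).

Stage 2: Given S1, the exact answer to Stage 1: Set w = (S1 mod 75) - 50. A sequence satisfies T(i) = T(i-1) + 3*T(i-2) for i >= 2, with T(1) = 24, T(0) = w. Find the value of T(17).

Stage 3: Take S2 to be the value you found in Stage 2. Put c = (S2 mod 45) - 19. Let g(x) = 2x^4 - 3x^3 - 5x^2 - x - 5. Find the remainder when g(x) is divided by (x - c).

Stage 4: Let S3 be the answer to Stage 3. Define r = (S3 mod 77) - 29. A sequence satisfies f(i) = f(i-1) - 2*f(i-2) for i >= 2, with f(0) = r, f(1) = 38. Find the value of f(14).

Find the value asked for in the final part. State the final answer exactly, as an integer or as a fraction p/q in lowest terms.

Stage 1: cross terms: (-30*-27 - 39*-9)=1161, (39*13 - 18*-27)=993, (18*7 - -1*13)=139, (-1*-9 - -30*7)=219; twice the area = |2512| = 2512; area = 1256; boundary points = 3 + 1 + 1 + 1 = 6; strictly interior points = area - boundary/2 + 1 = 1254; answer 1254
Stage 2: S1 = 1254; w = 4; T(2) = 1*(24) + 3*(4) = 36; iterating: T(2)=36, T(3)=108, T(4)=216, T(5)=540, T(6)=1188, T(7)=2808, T(8)=6372, T(9)=14796, T(10)=33912, T(11)=78300, T(12)=180036, T(13)=414936, T(14)=955044, T(15)=2199852, T(16)=5064984, T(17)=11664540; answer 11664540
Stage 3: S2 = 11664540; c = -19; remainder = value at the root: 2*(-19)^4 - 3*(-19)^3 - 5*(-19)^2 - 1*(-19)^1 - 5 = (260642) + (20577) + (-1805) + (19) + (-5) = 279428; answer 279428
Stage 4: S3 = 279428; r = 43; f(2) = 1*(38) - 2*(43) = -48; iterating: f(2)=-48, f(3)=-124, f(4)=-28, f(5)=220, f(6)=276, f(7)=-164, f(8)=-716, f(9)=-388, f(10)=1044, f(11)=1820, f(12)=-268, f(13)=-3908, f(14)=-3372; answer -3372

-3372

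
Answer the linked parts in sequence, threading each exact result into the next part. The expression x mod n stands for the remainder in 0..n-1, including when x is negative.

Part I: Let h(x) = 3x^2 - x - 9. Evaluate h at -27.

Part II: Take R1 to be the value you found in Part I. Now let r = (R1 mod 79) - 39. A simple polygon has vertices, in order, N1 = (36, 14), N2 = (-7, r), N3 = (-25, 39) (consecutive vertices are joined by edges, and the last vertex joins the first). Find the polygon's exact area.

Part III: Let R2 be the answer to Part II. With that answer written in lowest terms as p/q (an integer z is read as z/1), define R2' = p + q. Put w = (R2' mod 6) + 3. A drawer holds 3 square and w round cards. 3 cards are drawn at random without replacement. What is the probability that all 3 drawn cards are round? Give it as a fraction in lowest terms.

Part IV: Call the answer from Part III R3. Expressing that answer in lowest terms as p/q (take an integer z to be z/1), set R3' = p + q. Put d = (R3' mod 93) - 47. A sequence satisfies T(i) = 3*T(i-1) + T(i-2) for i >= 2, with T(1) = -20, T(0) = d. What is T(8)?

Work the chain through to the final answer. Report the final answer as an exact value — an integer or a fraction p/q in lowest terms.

-88052

Part I: 3*(-27)^2 - 1*(-27)^1 - 9 = (2187) + (27) + (-9) = 2205; answer 2205
Part II: R1 = 2205; r = 33; cross terms: (36*33 - -7*14)=1286, (-7*39 - -25*33)=552, (-25*14 - 36*39)=-1754; twice the area = |84| = 84; area = 42; answer 42
Part III: R2 = 42; threaded value p + q = 43; w = 4; total draws C(7,3) = 35; favorable C(4,3) = 4; P = 4/35; answer 4/35
Part IV: R3 = 4/35; threaded value p + q = 39; d = -8; T(2) = 3*(-20) + 1*(-8) = -68; iterating: T(2)=-68, T(3)=-224, T(4)=-740, T(5)=-2444, T(6)=-8072, T(7)=-26660, T(8)=-88052; answer -88052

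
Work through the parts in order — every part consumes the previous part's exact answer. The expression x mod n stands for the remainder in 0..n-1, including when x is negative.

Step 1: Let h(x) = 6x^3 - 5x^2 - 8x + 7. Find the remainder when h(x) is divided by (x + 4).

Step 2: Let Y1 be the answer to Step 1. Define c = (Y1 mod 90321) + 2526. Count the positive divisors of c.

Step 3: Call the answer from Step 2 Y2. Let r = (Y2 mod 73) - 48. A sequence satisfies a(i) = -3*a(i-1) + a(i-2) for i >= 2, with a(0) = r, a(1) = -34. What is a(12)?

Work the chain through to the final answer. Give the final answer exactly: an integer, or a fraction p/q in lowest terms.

Step 1: remainder = value at the root: 6*(-4)^3 - 5*(-4)^2 - 8*(-4)^1 + 7 = (-384) + (-80) + (32) + (7) = -425; answer -425
Step 2: Y1 = -425; c = 92422; 92422 = 2 * 11 * 4201; number of divisors = (1+1) * (1+1) * (1+1) = 8; answer 8
Step 3: Y2 = 8; r = -40; a(2) = -3*(-34) + 1*(-40) = 62; iterating: a(2)=62, a(3)=-220, a(4)=722, a(5)=-2386, a(6)=7880, a(7)=-26026, a(8)=85958, a(9)=-283900, a(10)=937658, a(11)=-3096874, a(12)=10228280; answer 10228280

10228280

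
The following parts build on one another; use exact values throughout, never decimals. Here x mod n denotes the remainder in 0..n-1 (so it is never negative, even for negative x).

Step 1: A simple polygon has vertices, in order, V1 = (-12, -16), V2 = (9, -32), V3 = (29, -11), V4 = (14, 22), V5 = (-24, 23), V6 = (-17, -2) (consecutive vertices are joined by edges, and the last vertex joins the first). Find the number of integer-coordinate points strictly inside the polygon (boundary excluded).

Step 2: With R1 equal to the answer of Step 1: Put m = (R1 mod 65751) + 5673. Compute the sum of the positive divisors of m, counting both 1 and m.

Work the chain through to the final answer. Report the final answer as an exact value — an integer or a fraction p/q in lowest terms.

8208

Step 1: cross terms: (-12*-32 - 9*-16)=528, (9*-11 - 29*-32)=829, (29*22 - 14*-11)=792, (14*23 - -24*22)=850, (-24*-2 - -17*23)=439, (-17*-16 - -12*-2)=248; twice the area = |3686| = 3686; area = 1843; boundary points = 1 + 1 + 3 + 1 + 1 + 1 = 8; strictly interior points = area - boundary/2 + 1 = 1840; answer 1840
Step 2: R1 = 1840; m = 7513; 7513 = 11 * 683; sigma = (1 + 11) * (1 + 683) = 12 * 684 = 8208; answer 8208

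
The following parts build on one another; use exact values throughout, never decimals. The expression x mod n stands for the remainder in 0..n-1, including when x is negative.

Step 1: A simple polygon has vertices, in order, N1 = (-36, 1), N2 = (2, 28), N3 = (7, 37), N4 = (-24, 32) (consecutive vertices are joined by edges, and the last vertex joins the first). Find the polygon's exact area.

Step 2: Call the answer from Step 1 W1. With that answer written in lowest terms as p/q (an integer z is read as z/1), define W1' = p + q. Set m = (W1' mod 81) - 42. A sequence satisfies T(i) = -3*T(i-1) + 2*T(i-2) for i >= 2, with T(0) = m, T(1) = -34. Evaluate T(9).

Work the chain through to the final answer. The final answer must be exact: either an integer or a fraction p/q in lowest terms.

-1099408

Step 1: cross terms: (-36*28 - 2*1)=-1010, (2*37 - 7*28)=-122, (7*32 - -24*37)=1112, (-24*1 - -36*32)=1128; twice the area = |1108| = 1108; area = 554; answer 554
Step 2: W1 = 554; threaded value p + q = 555; m = 27; T(2) = -3*(-34) + 2*(27) = 156; iterating: T(2)=156, T(3)=-536, T(4)=1920, T(5)=-6832, T(6)=24336, T(7)=-86672, T(8)=308688, T(9)=-1099408; answer -1099408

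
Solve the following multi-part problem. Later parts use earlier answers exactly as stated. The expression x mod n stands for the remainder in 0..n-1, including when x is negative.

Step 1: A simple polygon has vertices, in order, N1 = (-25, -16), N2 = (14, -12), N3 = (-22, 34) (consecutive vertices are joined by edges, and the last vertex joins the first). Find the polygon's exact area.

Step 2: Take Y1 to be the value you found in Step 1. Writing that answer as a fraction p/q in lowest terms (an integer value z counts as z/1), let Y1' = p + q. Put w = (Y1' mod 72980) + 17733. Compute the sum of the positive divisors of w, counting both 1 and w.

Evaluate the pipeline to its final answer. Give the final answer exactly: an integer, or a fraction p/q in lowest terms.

Step 1: cross terms: (-25*-12 - 14*-16)=524, (14*34 - -22*-12)=212, (-22*-16 - -25*34)=1202; twice the area = |1938| = 1938; area = 969; answer 969
Step 2: Y1 = 969; threaded value p + q = 970; w = 18703; 18703 = 59 * 317; sigma = (1 + 59) * (1 + 317) = 60 * 318 = 19080; answer 19080

19080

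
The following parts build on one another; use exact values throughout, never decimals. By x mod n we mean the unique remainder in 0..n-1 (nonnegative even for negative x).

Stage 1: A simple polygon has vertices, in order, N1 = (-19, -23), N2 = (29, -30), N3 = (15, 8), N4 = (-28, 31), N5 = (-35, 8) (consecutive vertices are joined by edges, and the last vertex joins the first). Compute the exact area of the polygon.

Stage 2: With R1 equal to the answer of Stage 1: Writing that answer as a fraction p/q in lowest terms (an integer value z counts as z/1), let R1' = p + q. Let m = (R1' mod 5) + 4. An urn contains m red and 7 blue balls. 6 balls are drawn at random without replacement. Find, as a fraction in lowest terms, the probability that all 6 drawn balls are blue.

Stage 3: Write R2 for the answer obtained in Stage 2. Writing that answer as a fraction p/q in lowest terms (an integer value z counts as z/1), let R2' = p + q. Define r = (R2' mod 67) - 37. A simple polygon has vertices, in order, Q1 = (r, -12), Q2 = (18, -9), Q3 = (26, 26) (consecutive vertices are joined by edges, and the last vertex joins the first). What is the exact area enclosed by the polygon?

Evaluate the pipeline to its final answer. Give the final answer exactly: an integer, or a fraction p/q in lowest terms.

291/2

Stage 1: cross terms: (-19*-30 - 29*-23)=1237, (29*8 - 15*-30)=682, (15*31 - -28*8)=689, (-28*8 - -35*31)=861, (-35*-23 - -19*8)=957; twice the area = |4426| = 4426; area = 2213; answer 2213
Stage 2: R1 = 2213; threaded value p + q = 2214; m = 8; total draws C(15,6) = 5005; favorable C(7,6) = 7; P = 1/715; answer 1/715
Stage 3: R2 = 1/715; threaded value p + q = 716; r = 9; cross terms: (9*-9 - 18*-12)=135, (18*26 - 26*-9)=702, (26*-12 - 9*26)=-546; twice the area = |291| = 291; area = 291/2; answer 291/2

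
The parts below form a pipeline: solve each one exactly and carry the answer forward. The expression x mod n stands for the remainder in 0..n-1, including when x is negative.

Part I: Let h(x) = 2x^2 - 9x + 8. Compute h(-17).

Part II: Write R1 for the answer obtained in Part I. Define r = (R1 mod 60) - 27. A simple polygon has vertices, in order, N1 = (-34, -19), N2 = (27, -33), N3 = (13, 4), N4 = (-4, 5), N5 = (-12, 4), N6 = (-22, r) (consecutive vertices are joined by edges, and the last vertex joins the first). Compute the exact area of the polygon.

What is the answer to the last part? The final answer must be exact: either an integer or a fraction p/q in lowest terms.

2627/2

Part I: 2*(-17)^2 - 9*(-17)^1 + 8 = (578) + (153) + (8) = 739; answer 739
Part II: R1 = 739; r = -8; cross terms: (-34*-33 - 27*-19)=1635, (27*4 - 13*-33)=537, (13*5 - -4*4)=81, (-4*4 - -12*5)=44, (-12*-8 - -22*4)=184, (-22*-19 - -34*-8)=146; twice the area = |2627| = 2627; area = 2627/2; answer 2627/2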